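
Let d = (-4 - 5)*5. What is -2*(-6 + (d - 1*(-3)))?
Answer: 96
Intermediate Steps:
d = -45 (d = -9*5 = -45)
-2*(-6 + (d - 1*(-3))) = -2*(-6 + (-45 - 1*(-3))) = -2*(-6 + (-45 + 3)) = -2*(-6 - 42) = -2*(-48) = 96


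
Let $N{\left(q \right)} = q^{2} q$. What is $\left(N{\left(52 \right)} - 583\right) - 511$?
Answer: $139514$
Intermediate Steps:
$N{\left(q \right)} = q^{3}$
$\left(N{\left(52 \right)} - 583\right) - 511 = \left(52^{3} - 583\right) - 511 = \left(140608 - 583\right) - 511 = 140025 - 511 = 139514$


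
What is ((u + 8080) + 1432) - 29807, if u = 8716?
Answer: -11579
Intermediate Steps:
((u + 8080) + 1432) - 29807 = ((8716 + 8080) + 1432) - 29807 = (16796 + 1432) - 29807 = 18228 - 29807 = -11579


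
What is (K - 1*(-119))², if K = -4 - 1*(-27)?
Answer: 20164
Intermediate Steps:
K = 23 (K = -4 + 27 = 23)
(K - 1*(-119))² = (23 - 1*(-119))² = (23 + 119)² = 142² = 20164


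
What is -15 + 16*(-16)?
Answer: -271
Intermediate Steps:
-15 + 16*(-16) = -15 - 256 = -271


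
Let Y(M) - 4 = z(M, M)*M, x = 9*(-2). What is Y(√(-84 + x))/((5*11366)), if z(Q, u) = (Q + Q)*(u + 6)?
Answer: -122/5683 - 102*I*√102/28415 ≈ -0.021468 - 0.036254*I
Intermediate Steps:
x = -18
z(Q, u) = 2*Q*(6 + u) (z(Q, u) = (2*Q)*(6 + u) = 2*Q*(6 + u))
Y(M) = 4 + 2*M²*(6 + M) (Y(M) = 4 + (2*M*(6 + M))*M = 4 + 2*M²*(6 + M))
Y(√(-84 + x))/((5*11366)) = (4 + 2*(√(-84 - 18))²*(6 + √(-84 - 18)))/((5*11366)) = (4 + 2*(√(-102))²*(6 + √(-102)))/56830 = (4 + 2*(I*√102)²*(6 + I*√102))*(1/56830) = (4 + 2*(-102)*(6 + I*√102))*(1/56830) = (4 + (-1224 - 204*I*√102))*(1/56830) = (-1220 - 204*I*√102)*(1/56830) = -122/5683 - 102*I*√102/28415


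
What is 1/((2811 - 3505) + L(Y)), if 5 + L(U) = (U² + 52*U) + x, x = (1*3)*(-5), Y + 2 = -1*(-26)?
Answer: 1/1110 ≈ 0.00090090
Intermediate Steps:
Y = 24 (Y = -2 - 1*(-26) = -2 + 26 = 24)
x = -15 (x = 3*(-5) = -15)
L(U) = -20 + U² + 52*U (L(U) = -5 + ((U² + 52*U) - 15) = -5 + (-15 + U² + 52*U) = -20 + U² + 52*U)
1/((2811 - 3505) + L(Y)) = 1/((2811 - 3505) + (-20 + 24² + 52*24)) = 1/(-694 + (-20 + 576 + 1248)) = 1/(-694 + 1804) = 1/1110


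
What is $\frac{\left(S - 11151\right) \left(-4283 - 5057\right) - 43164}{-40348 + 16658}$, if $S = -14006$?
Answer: $- \frac{117461608}{11845} \approx -9916.6$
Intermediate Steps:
$\frac{\left(S - 11151\right) \left(-4283 - 5057\right) - 43164}{-40348 + 16658} = \frac{\left(-14006 - 11151\right) \left(-4283 - 5057\right) - 43164}{-40348 + 16658} = \frac{\left(-25157\right) \left(-9340\right) - 43164}{-23690} = \left(234966380 - 43164\right) \left(- \frac{1}{23690}\right) = 234923216 \left(- \frac{1}{23690}\right) = - \frac{117461608}{11845}$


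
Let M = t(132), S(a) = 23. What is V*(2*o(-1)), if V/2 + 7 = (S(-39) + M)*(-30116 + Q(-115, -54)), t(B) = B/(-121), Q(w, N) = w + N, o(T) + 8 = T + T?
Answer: 291950480/11 ≈ 2.6541e+7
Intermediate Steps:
o(T) = -8 + 2*T (o(T) = -8 + (T + T) = -8 + 2*T)
Q(w, N) = N + w
t(B) = -B/121 (t(B) = B*(-1/121) = -B/121)
M = -12/11 (M = -1/121*132 = -12/11 ≈ -1.0909)
V = -14597524/11 (V = -14 + 2*((23 - 12/11)*(-30116 + (-54 - 115))) = -14 + 2*(241*(-30116 - 169)/11) = -14 + 2*((241/11)*(-30285)) = -14 + 2*(-7298685/11) = -14 - 14597370/11 = -14597524/11 ≈ -1.3270e+6)
V*(2*o(-1)) = -29195048*(-8 + 2*(-1))/11 = -29195048*(-8 - 2)/11 = -29195048*(-10)/11 = -14597524/11*(-20) = 291950480/11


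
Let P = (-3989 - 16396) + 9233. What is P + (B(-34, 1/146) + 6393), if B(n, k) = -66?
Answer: -4825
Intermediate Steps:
P = -11152 (P = -20385 + 9233 = -11152)
P + (B(-34, 1/146) + 6393) = -11152 + (-66 + 6393) = -11152 + 6327 = -4825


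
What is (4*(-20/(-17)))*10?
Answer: 800/17 ≈ 47.059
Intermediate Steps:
(4*(-20/(-17)))*10 = (4*(-20*(-1/17)))*10 = (4*(20/17))*10 = (80/17)*10 = 800/17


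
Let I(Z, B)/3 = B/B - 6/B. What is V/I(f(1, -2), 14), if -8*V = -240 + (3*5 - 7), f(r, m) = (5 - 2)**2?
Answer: 203/12 ≈ 16.917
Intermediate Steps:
f(r, m) = 9 (f(r, m) = 3**2 = 9)
I(Z, B) = 3 - 18/B (I(Z, B) = 3*(B/B - 6/B) = 3*(1 - 6/B) = 3 - 18/B)
V = 29 (V = -(-240 + (3*5 - 7))/8 = -(-240 + (15 - 7))/8 = -(-240 + 8)/8 = -1/8*(-232) = 29)
V/I(f(1, -2), 14) = 29/(3 - 18/14) = 29/(3 - 18*1/14) = 29/(3 - 9/7) = 29/(12/7) = 29*(7/12) = 203/12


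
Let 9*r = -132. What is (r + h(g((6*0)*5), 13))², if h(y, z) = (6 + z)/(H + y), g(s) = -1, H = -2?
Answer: 441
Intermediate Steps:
r = -44/3 (r = (⅑)*(-132) = -44/3 ≈ -14.667)
h(y, z) = (6 + z)/(-2 + y)
(r + h(g((6*0)*5), 13))² = (-44/3 + (6 + 13)/(-2 - 1))² = (-44/3 + 19/(-3))² = (-44/3 - ⅓*19)² = (-44/3 - 19/3)² = (-21)² = 441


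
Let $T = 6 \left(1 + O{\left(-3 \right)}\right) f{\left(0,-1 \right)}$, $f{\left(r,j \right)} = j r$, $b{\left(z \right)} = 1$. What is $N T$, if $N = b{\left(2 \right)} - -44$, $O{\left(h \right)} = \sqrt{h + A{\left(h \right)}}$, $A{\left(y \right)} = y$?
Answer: $0$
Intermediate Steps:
$O{\left(h \right)} = \sqrt{2} \sqrt{h}$ ($O{\left(h \right)} = \sqrt{h + h} = \sqrt{2 h} = \sqrt{2} \sqrt{h}$)
$N = 45$ ($N = 1 - -44 = 1 + 44 = 45$)
$T = 0$ ($T = 6 \left(1 + \sqrt{2} \sqrt{-3}\right) \left(\left(-1\right) 0\right) = 6 \left(1 + \sqrt{2} i \sqrt{3}\right) 0 = 6 \left(1 + i \sqrt{6}\right) 0 = 6 \cdot 0 = 0$)
$N T = 45 \cdot 0 = 0$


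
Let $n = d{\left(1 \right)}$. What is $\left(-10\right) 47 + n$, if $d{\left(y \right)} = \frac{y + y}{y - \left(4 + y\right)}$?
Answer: $- \frac{941}{2} \approx -470.5$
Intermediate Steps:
$d{\left(y \right)} = - \frac{y}{2}$ ($d{\left(y \right)} = \frac{2 y}{-4} = 2 y \left(- \frac{1}{4}\right) = - \frac{y}{2}$)
$n = - \frac{1}{2}$ ($n = \left(- \frac{1}{2}\right) 1 = - \frac{1}{2} \approx -0.5$)
$\left(-10\right) 47 + n = \left(-10\right) 47 - \frac{1}{2} = -470 - \frac{1}{2} = - \frac{941}{2}$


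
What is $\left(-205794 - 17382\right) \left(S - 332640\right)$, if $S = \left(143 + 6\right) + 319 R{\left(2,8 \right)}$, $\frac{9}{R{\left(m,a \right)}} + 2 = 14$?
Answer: $74150616558$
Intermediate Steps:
$R{\left(m,a \right)} = \frac{3}{4}$ ($R{\left(m,a \right)} = \frac{9}{-2 + 14} = \frac{9}{12} = 9 \cdot \frac{1}{12} = \frac{3}{4}$)
$S = \frac{1553}{4}$ ($S = \left(143 + 6\right) + 319 \cdot \frac{3}{4} = 149 + \frac{957}{4} = \frac{1553}{4} \approx 388.25$)
$\left(-205794 - 17382\right) \left(S - 332640\right) = \left(-205794 - 17382\right) \left(\frac{1553}{4} - 332640\right) = \left(-223176\right) \left(- \frac{1329007}{4}\right) = 74150616558$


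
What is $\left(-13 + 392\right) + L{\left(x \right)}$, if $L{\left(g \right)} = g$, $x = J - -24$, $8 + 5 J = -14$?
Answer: $\frac{1993}{5} \approx 398.6$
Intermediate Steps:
$J = - \frac{22}{5}$ ($J = - \frac{8}{5} + \frac{1}{5} \left(-14\right) = - \frac{8}{5} - \frac{14}{5} = - \frac{22}{5} \approx -4.4$)
$x = \frac{98}{5}$ ($x = - \frac{22}{5} - -24 = - \frac{22}{5} + 24 = \frac{98}{5} \approx 19.6$)
$\left(-13 + 392\right) + L{\left(x \right)} = \left(-13 + 392\right) + \frac{98}{5} = 379 + \frac{98}{5} = \frac{1993}{5}$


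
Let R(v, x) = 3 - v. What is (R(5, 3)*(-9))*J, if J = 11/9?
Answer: 22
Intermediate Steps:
J = 11/9 (J = 11*(1/9) = 11/9 ≈ 1.2222)
(R(5, 3)*(-9))*J = ((3 - 1*5)*(-9))*(11/9) = ((3 - 5)*(-9))*(11/9) = -2*(-9)*(11/9) = 18*(11/9) = 22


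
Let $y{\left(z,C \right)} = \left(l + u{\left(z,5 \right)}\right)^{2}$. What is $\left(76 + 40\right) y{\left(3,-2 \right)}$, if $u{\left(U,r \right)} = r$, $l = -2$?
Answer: $1044$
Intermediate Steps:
$y{\left(z,C \right)} = 9$ ($y{\left(z,C \right)} = \left(-2 + 5\right)^{2} = 3^{2} = 9$)
$\left(76 + 40\right) y{\left(3,-2 \right)} = \left(76 + 40\right) 9 = 116 \cdot 9 = 1044$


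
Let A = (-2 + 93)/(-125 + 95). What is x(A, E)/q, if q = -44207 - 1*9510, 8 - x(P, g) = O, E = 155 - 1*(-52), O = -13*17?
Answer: -229/53717 ≈ -0.0042631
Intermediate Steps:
O = -221
A = -91/30 (A = 91/(-30) = 91*(-1/30) = -91/30 ≈ -3.0333)
E = 207 (E = 155 + 52 = 207)
x(P, g) = 229 (x(P, g) = 8 - 1*(-221) = 8 + 221 = 229)
q = -53717 (q = -44207 - 9510 = -53717)
x(A, E)/q = 229/(-53717) = 229*(-1/53717) = -229/53717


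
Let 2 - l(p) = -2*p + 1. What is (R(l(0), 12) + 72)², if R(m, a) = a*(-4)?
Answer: 576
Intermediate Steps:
l(p) = 1 + 2*p (l(p) = 2 - (-2*p + 1) = 2 - (1 - 2*p) = 2 + (-1 + 2*p) = 1 + 2*p)
R(m, a) = -4*a
(R(l(0), 12) + 72)² = (-4*12 + 72)² = (-48 + 72)² = 24² = 576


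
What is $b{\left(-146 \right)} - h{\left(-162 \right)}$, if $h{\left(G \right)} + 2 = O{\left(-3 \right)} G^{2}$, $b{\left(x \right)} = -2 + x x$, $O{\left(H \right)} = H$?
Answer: $100048$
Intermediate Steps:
$b{\left(x \right)} = -2 + x^{2}$
$h{\left(G \right)} = -2 - 3 G^{2}$
$b{\left(-146 \right)} - h{\left(-162 \right)} = \left(-2 + \left(-146\right)^{2}\right) - \left(-2 - 3 \left(-162\right)^{2}\right) = \left(-2 + 21316\right) - \left(-2 - 78732\right) = 21314 - \left(-2 - 78732\right) = 21314 - -78734 = 21314 + 78734 = 100048$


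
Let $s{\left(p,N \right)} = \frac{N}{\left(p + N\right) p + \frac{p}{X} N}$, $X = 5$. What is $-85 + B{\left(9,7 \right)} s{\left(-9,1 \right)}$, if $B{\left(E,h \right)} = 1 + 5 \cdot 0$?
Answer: $- \frac{29830}{351} \approx -84.986$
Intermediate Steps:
$B{\left(E,h \right)} = 1$ ($B{\left(E,h \right)} = 1 + 0 = 1$)
$s{\left(p,N \right)} = \frac{N}{p \left(N + p\right) + \frac{N p}{5}}$ ($s{\left(p,N \right)} = \frac{N}{\left(p + N\right) p + \frac{p}{5} N} = \frac{N}{\left(N + p\right) p + p \frac{1}{5} N} = \frac{N}{p \left(N + p\right) + \frac{p}{5} N} = \frac{N}{p \left(N + p\right) + \frac{N p}{5}}$)
$-85 + B{\left(9,7 \right)} s{\left(-9,1 \right)} = -85 + 1 \cdot 5 \cdot 1 \frac{1}{-9} \frac{1}{5 \left(-9\right) + 6 \cdot 1} = -85 + 1 \cdot 5 \cdot 1 \left(- \frac{1}{9}\right) \frac{1}{-45 + 6} = -85 + 1 \cdot 5 \cdot 1 \left(- \frac{1}{9}\right) \frac{1}{-39} = -85 + 1 \cdot 5 \cdot 1 \left(- \frac{1}{9}\right) \left(- \frac{1}{39}\right) = -85 + 1 \cdot \frac{5}{351} = -85 + \frac{5}{351} = - \frac{29830}{351}$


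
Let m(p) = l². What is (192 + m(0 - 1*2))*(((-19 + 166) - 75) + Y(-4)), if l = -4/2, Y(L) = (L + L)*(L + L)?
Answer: 26656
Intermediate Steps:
Y(L) = 4*L² (Y(L) = (2*L)*(2*L) = 4*L²)
l = -2 (l = -4*½ = -2)
m(p) = 4 (m(p) = (-2)² = 4)
(192 + m(0 - 1*2))*(((-19 + 166) - 75) + Y(-4)) = (192 + 4)*(((-19 + 166) - 75) + 4*(-4)²) = 196*((147 - 75) + 4*16) = 196*(72 + 64) = 196*136 = 26656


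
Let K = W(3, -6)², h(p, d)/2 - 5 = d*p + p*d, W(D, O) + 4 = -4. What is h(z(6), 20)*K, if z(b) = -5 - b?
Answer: -55680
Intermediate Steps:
W(D, O) = -8 (W(D, O) = -4 - 4 = -8)
h(p, d) = 10 + 4*d*p (h(p, d) = 10 + 2*(d*p + p*d) = 10 + 2*(d*p + d*p) = 10 + 2*(2*d*p) = 10 + 4*d*p)
K = 64 (K = (-8)² = 64)
h(z(6), 20)*K = (10 + 4*20*(-5 - 1*6))*64 = (10 + 4*20*(-5 - 6))*64 = (10 + 4*20*(-11))*64 = (10 - 880)*64 = -870*64 = -55680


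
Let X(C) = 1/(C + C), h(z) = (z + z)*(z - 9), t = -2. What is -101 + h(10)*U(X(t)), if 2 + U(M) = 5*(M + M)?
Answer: -191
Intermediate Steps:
h(z) = 2*z*(-9 + z) (h(z) = (2*z)*(-9 + z) = 2*z*(-9 + z))
X(C) = 1/(2*C)
U(M) = -2 + 10*M (U(M) = -2 + 5*(M + M) = -2 + 5*(2*M) = -2 + 10*M)
-101 + h(10)*U(X(t)) = -101 + (2*10*(-9 + 10))*(-2 + 10*((1/2)/(-2))) = -101 + (2*10*1)*(-2 + 10*((1/2)*(-1/2))) = -101 + 20*(-2 + 10*(-1/4)) = -101 + 20*(-2 - 5/2) = -101 + 20*(-9/2) = -101 - 90 = -191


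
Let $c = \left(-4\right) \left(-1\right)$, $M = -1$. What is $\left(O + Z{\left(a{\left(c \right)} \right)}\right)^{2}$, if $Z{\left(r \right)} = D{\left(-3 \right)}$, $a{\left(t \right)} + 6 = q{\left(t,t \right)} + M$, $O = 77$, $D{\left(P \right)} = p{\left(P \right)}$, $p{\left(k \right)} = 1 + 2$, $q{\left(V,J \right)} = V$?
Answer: $6400$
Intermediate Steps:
$p{\left(k \right)} = 3$
$c = 4$
$D{\left(P \right)} = 3$
$a{\left(t \right)} = -7 + t$ ($a{\left(t \right)} = -6 + \left(t - 1\right) = -6 + \left(-1 + t\right) = -7 + t$)
$Z{\left(r \right)} = 3$
$\left(O + Z{\left(a{\left(c \right)} \right)}\right)^{2} = \left(77 + 3\right)^{2} = 80^{2} = 6400$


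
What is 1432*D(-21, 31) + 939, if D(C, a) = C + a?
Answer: 15259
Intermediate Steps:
1432*D(-21, 31) + 939 = 1432*(-21 + 31) + 939 = 1432*10 + 939 = 14320 + 939 = 15259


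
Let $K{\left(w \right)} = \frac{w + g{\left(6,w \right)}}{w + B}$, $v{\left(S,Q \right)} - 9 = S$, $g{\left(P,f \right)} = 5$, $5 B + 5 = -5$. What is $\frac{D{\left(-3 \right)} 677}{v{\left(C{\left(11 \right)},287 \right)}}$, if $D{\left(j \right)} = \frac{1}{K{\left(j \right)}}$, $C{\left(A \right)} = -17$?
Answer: $\frac{3385}{16} \approx 211.56$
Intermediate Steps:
$B = -2$ ($B = -1 + \frac{1}{5} \left(-5\right) = -1 - 1 = -2$)
$v{\left(S,Q \right)} = 9 + S$
$K{\left(w \right)} = \frac{5 + w}{-2 + w}$ ($K{\left(w \right)} = \frac{w + 5}{w - 2} = \frac{5 + w}{-2 + w}$)
$D{\left(j \right)} = \frac{-2 + j}{5 + j}$ ($D{\left(j \right)} = \frac{1}{\frac{1}{-2 + j} \left(5 + j\right)} = \frac{-2 + j}{5 + j}$)
$\frac{D{\left(-3 \right)} 677}{v{\left(C{\left(11 \right)},287 \right)}} = \frac{\frac{-2 - 3}{5 - 3} \cdot 677}{9 - 17} = \frac{\frac{1}{2} \left(-5\right) 677}{-8} = \frac{1}{2} \left(-5\right) 677 \left(- \frac{1}{8}\right) = \left(- \frac{5}{2}\right) 677 \left(- \frac{1}{8}\right) = \left(- \frac{3385}{2}\right) \left(- \frac{1}{8}\right) = \frac{3385}{16}$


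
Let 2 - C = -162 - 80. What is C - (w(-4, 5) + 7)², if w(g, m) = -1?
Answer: 208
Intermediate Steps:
C = 244 (C = 2 - (-162 - 80) = 2 - 1*(-242) = 2 + 242 = 244)
C - (w(-4, 5) + 7)² = 244 - (-1 + 7)² = 244 - 1*6² = 244 - 1*36 = 244 - 36 = 208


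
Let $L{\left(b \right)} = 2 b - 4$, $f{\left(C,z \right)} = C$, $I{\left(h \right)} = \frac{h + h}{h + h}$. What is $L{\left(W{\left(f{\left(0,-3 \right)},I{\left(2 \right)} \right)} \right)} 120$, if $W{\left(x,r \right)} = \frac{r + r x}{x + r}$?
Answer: $-240$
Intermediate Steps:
$I{\left(h \right)} = 1$ ($I{\left(h \right)} = \frac{2 h}{2 h} = 2 h \frac{1}{2 h} = 1$)
$W{\left(x,r \right)} = \frac{r + r x}{r + x}$
$L{\left(b \right)} = -4 + 2 b$
$L{\left(W{\left(f{\left(0,-3 \right)},I{\left(2 \right)} \right)} \right)} 120 = \left(-4 + 2 \cdot 1 \frac{1}{1 + 0} \left(1 + 0\right)\right) 120 = \left(-4 + 2 \cdot 1 \cdot 1^{-1} \cdot 1\right) 120 = \left(-4 + 2 \cdot 1 \cdot 1 \cdot 1\right) 120 = \left(-4 + 2 \cdot 1\right) 120 = \left(-4 + 2\right) 120 = \left(-2\right) 120 = -240$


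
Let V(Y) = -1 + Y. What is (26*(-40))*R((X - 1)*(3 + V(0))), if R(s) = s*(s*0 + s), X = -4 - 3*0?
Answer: -104000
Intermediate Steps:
X = -4 (X = -4 + 0 = -4)
R(s) = s**2 (R(s) = s*(0 + s) = s*s = s**2)
(26*(-40))*R((X - 1)*(3 + V(0))) = (26*(-40))*((-4 - 1)*(3 + (-1 + 0)))**2 = -1040*25*(3 - 1)**2 = -1040*(-5*2)**2 = -1040*(-10)**2 = -1040*100 = -104000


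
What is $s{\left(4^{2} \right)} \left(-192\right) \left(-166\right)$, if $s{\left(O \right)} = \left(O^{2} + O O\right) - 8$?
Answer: $16063488$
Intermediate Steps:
$s{\left(O \right)} = -8 + 2 O^{2}$ ($s{\left(O \right)} = \left(O^{2} + O^{2}\right) - 8 = 2 O^{2} - 8 = -8 + 2 O^{2}$)
$s{\left(4^{2} \right)} \left(-192\right) \left(-166\right) = \left(-8 + 2 \left(4^{2}\right)^{2}\right) \left(-192\right) \left(-166\right) = \left(-8 + 2 \cdot 16^{2}\right) \left(-192\right) \left(-166\right) = \left(-8 + 2 \cdot 256\right) \left(-192\right) \left(-166\right) = \left(-8 + 512\right) \left(-192\right) \left(-166\right) = 504 \left(-192\right) \left(-166\right) = \left(-96768\right) \left(-166\right) = 16063488$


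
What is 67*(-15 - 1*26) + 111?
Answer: -2636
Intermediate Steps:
67*(-15 - 1*26) + 111 = 67*(-15 - 26) + 111 = 67*(-41) + 111 = -2747 + 111 = -2636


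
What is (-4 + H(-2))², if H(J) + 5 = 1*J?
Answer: 121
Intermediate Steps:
H(J) = -5 + J (H(J) = -5 + 1*J = -5 + J)
(-4 + H(-2))² = (-4 + (-5 - 2))² = (-4 - 7)² = (-11)² = 121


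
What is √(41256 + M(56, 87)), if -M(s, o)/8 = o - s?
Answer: 4*√2563 ≈ 202.50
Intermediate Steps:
M(s, o) = -8*o + 8*s (M(s, o) = -8*(o - s) = -8*o + 8*s)
√(41256 + M(56, 87)) = √(41256 + (-8*87 + 8*56)) = √(41256 + (-696 + 448)) = √(41256 - 248) = √41008 = 4*√2563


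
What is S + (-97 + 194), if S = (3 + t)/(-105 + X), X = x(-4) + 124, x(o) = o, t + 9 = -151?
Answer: 1298/15 ≈ 86.533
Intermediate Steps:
t = -160 (t = -9 - 151 = -160)
X = 120 (X = -4 + 124 = 120)
S = -157/15 (S = (3 - 160)/(-105 + 120) = -157/15 ≈ -10.467)
S + (-97 + 194) = -157/15 + (-97 + 194) = -157/15 + 97 = 1298/15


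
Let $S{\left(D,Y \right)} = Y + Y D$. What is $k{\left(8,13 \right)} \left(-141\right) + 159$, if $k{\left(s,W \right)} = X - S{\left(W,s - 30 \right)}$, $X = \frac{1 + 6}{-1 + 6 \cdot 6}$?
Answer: $- \frac{216486}{5} \approx -43297.0$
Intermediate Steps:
$S{\left(D,Y \right)} = Y + D Y$
$X = \frac{1}{5}$ ($X = \frac{7}{-1 + 36} = \frac{7}{35} = 7 \cdot \frac{1}{35} = \frac{1}{5} \approx 0.2$)
$k{\left(s,W \right)} = \frac{1}{5} - \left(1 + W\right) \left(-30 + s\right)$ ($k{\left(s,W \right)} = \frac{1}{5} - \left(s - 30\right) \left(1 + W\right) = \frac{1}{5} - \left(-30 + s\right) \left(1 + W\right) = \frac{1}{5} - \left(1 + W\right) \left(-30 + s\right)$)
$k{\left(8,13 \right)} \left(-141\right) + 159 = \left(\frac{1}{5} - \left(1 + 13\right) \left(-30 + 8\right)\right) \left(-141\right) + 159 = \left(\frac{1}{5} - 14 \left(-22\right)\right) \left(-141\right) + 159 = \left(\frac{1}{5} + 308\right) \left(-141\right) + 159 = \frac{1541}{5} \left(-141\right) + 159 = - \frac{217281}{5} + 159 = - \frac{216486}{5}$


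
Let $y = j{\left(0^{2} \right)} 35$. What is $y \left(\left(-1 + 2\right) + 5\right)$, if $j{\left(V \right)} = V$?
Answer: $0$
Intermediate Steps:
$y = 0$ ($y = 0^{2} \cdot 35 = 0 \cdot 35 = 0$)
$y \left(\left(-1 + 2\right) + 5\right) = 0 \left(\left(-1 + 2\right) + 5\right) = 0 \left(1 + 5\right) = 0 \cdot 6 = 0$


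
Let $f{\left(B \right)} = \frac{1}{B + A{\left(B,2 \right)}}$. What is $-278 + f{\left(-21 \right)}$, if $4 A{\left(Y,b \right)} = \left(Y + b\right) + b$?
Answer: $- \frac{28082}{101} \approx -278.04$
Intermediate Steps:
$A{\left(Y,b \right)} = \frac{b}{2} + \frac{Y}{4}$ ($A{\left(Y,b \right)} = \frac{\left(Y + b\right) + b}{4} = \frac{Y + 2 b}{4} = \frac{b}{2} + \frac{Y}{4}$)
$f{\left(B \right)} = \frac{1}{1 + \frac{5 B}{4}}$ ($f{\left(B \right)} = \frac{1}{B + \left(\frac{1}{2} \cdot 2 + \frac{B}{4}\right)} = \frac{1}{B + \left(1 + \frac{B}{4}\right)} = \frac{1}{1 + \frac{5 B}{4}}$)
$-278 + f{\left(-21 \right)} = -278 + \frac{4}{4 + 5 \left(-21\right)} = -278 + \frac{4}{4 - 105} = -278 + \frac{4}{-101} = -278 + 4 \left(- \frac{1}{101}\right) = -278 - \frac{4}{101} = - \frac{28082}{101}$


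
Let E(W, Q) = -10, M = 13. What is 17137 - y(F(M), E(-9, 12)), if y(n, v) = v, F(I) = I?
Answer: 17147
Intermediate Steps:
17137 - y(F(M), E(-9, 12)) = 17137 - 1*(-10) = 17137 + 10 = 17147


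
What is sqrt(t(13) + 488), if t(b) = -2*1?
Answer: 9*sqrt(6) ≈ 22.045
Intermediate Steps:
t(b) = -2
sqrt(t(13) + 488) = sqrt(-2 + 488) = sqrt(486) = 9*sqrt(6)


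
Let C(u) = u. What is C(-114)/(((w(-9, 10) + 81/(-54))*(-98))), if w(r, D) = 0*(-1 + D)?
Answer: -38/49 ≈ -0.77551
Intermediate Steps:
w(r, D) = 0
C(-114)/(((w(-9, 10) + 81/(-54))*(-98))) = -114*(-1/(98*(0 + 81/(-54)))) = -114*(-1/(98*(0 + 81*(-1/54)))) = -114*(-1/(98*(0 - 3/2))) = -114/((-3/2*(-98))) = -114/147 = -114*1/147 = -38/49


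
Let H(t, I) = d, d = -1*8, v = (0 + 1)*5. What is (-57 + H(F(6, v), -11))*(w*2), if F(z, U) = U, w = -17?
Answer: 2210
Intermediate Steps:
v = 5 (v = 1*5 = 5)
d = -8
H(t, I) = -8
(-57 + H(F(6, v), -11))*(w*2) = (-57 - 8)*(-17*2) = -65*(-34) = 2210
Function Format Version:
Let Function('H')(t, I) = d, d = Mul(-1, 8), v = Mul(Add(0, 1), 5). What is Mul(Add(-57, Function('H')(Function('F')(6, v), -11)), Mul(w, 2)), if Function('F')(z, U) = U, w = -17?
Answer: 2210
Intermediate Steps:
v = 5 (v = Mul(1, 5) = 5)
d = -8
Function('H')(t, I) = -8
Mul(Add(-57, Function('H')(Function('F')(6, v), -11)), Mul(w, 2)) = Mul(Add(-57, -8), Mul(-17, 2)) = Mul(-65, -34) = 2210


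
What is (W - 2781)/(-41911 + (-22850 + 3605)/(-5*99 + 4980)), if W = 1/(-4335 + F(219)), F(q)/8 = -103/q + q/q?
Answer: 11597697813/174800732848 ≈ 0.066348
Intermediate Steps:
F(q) = 8 - 824/q (F(q) = 8*(-103/q + q/q) = 8*(-103/q + 1) = 8*(1 - 103/q) = 8 - 824/q)
W = -219/948437 (W = 1/(-4335 + (8 - 824/219)) = 1/(-4335 + 928/219) = 1/(-948437/219) = -219/948437 ≈ -0.00023091)
(W - 2781)/(-41911 + (-22850 + 3605)/(-5*99 + 4980)) = (-219/948437 - 2781)/(-41911 + (-22850 + 3605)/(-5*99 + 4980)) = -2637603516/(948437*(-41911 - 19245/(-495 + 4980))) = -2637603516/(948437*(-41911 - 19245/4485)) = -2637603516/(948437*(-41911 - 19245*1/4485)) = -2637603516/(948437*(-41911 - 1283/299)) = -2637603516/(948437*(-12532672/299)) = -2637603516/948437*(-299/12532672) = 11597697813/174800732848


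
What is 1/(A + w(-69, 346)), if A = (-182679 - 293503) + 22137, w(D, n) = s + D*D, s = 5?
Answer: -1/449279 ≈ -2.2258e-6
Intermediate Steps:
w(D, n) = 5 + D² (w(D, n) = 5 + D*D = 5 + D²)
A = -454045 (A = -476182 + 22137 = -454045)
1/(A + w(-69, 346)) = 1/(-454045 + (5 + (-69)²)) = 1/(-454045 + (5 + 4761)) = 1/(-454045 + 4766) = 1/(-449279) = -1/449279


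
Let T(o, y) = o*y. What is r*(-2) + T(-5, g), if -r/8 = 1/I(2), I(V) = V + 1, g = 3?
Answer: -29/3 ≈ -9.6667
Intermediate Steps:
I(V) = 1 + V
r = -8/3 (r = -8/(1 + 2) = -8/3 ≈ -2.6667)
r*(-2) + T(-5, g) = -8/3*(-2) - 5*3 = 16/3 - 15 = -29/3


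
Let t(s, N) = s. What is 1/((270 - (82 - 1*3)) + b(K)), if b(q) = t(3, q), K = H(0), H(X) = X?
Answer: 1/194 ≈ 0.0051546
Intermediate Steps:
K = 0
b(q) = 3
1/((270 - (82 - 1*3)) + b(K)) = 1/((270 - (82 - 1*3)) + 3) = 1/((270 - (82 - 3)) + 3) = 1/((270 - 1*79) + 3) = 1/((270 - 79) + 3) = 1/(191 + 3) = 1/194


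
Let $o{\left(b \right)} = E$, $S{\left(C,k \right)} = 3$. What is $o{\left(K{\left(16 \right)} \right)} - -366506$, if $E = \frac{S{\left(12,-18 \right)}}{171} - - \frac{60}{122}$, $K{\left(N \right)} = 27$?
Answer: $\frac{1274343133}{3477} \approx 3.6651 \cdot 10^{5}$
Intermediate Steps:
$E = \frac{1771}{3477}$ ($E = \frac{3}{171} - - \frac{60}{122} = 3 \cdot \frac{1}{171} - \left(-60\right) \frac{1}{122} = \frac{1}{57} - - \frac{30}{61} = \frac{1}{57} + \frac{30}{61} = \frac{1771}{3477} \approx 0.50935$)
$o{\left(b \right)} = \frac{1771}{3477}$
$o{\left(K{\left(16 \right)} \right)} - -366506 = \frac{1771}{3477} - -366506 = \frac{1771}{3477} + 366506 = \frac{1274343133}{3477}$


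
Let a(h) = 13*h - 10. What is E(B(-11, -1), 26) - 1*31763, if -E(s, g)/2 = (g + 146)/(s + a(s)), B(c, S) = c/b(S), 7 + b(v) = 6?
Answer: -571777/18 ≈ -31765.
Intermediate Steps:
b(v) = -1 (b(v) = -7 + 6 = -1)
a(h) = -10 + 13*h
B(c, S) = -c (B(c, S) = c/(-1) = c*(-1) = -c)
E(s, g) = -2*(146 + g)/(-10 + 14*s) (E(s, g) = -2*(g + 146)/(s + (-10 + 13*s)) = -2*(146 + g)/(-10 + 14*s))
E(B(-11, -1), 26) - 1*31763 = (-146 - 1*26)/(-5 + 7*(-1*(-11))) - 1*31763 = (-146 - 26)/(-5 + 7*11) - 31763 = -172/(-5 + 77) - 31763 = -172/72 - 31763 = (1/72)*(-172) - 31763 = -43/18 - 31763 = -571777/18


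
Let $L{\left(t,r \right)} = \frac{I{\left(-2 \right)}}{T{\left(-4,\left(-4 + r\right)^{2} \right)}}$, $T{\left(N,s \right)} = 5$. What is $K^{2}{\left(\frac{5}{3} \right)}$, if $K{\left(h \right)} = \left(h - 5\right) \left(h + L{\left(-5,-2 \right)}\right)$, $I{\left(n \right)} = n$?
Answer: $\frac{1444}{81} \approx 17.827$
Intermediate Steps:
$L{\left(t,r \right)} = - \frac{2}{5}$
$K{\left(h \right)} = \left(-5 + h\right) \left(- \frac{2}{5} + h\right)$ ($K{\left(h \right)} = \left(h - 5\right) \left(h - \frac{2}{5}\right) = \left(-5 + h\right) \left(- \frac{2}{5} + h\right)$)
$K^{2}{\left(\frac{5}{3} \right)} = \left(2 + \left(\frac{5}{3}\right)^{2} - \frac{27 \cdot \frac{5}{3}}{5}\right)^{2} = \left(2 + \left(5 \cdot \frac{1}{3}\right)^{2} - \frac{27 \cdot 5 \cdot \frac{1}{3}}{5}\right)^{2} = \left(2 + \left(\frac{5}{3}\right)^{2} - 9\right)^{2} = \left(2 + \frac{25}{9} - 9\right)^{2} = \left(- \frac{38}{9}\right)^{2} = \frac{1444}{81}$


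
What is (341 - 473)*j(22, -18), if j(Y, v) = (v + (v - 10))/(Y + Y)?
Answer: 138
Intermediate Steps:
j(Y, v) = (-10 + 2*v)/(2*Y) (j(Y, v) = (v + (-10 + v))/((2*Y)) = (-10 + 2*v)*(1/(2*Y)) = (-10 + 2*v)/(2*Y))
(341 - 473)*j(22, -18) = (341 - 473)*((-5 - 18)/22) = -6*(-23) = -132*(-23/22) = 138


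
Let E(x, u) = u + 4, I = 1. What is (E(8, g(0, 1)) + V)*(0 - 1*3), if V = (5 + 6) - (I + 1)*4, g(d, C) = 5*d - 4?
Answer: -9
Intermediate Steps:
g(d, C) = -4 + 5*d
E(x, u) = 4 + u
V = 3 (V = (5 + 6) - (1 + 1)*4 = 11 - 2*4 = 11 - 1*8 = 11 - 8 = 3)
(E(8, g(0, 1)) + V)*(0 - 1*3) = ((4 + (-4 + 5*0)) + 3)*(0 - 1*3) = ((4 + (-4 + 0)) + 3)*(0 - 3) = ((4 - 4) + 3)*(-3) = (0 + 3)*(-3) = 3*(-3) = -9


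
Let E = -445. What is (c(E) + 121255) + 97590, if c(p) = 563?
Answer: 219408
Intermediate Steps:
(c(E) + 121255) + 97590 = (563 + 121255) + 97590 = 121818 + 97590 = 219408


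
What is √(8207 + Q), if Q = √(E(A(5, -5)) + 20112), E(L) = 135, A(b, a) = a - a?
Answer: √(8207 + √20247) ≈ 91.375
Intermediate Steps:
A(b, a) = 0
Q = √20247 (Q = √(135 + 20112) = √20247 ≈ 142.29)
√(8207 + Q) = √(8207 + √20247)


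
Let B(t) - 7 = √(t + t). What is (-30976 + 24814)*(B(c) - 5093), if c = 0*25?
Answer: 31339932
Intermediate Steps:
c = 0
B(t) = 7 + √2*√t (B(t) = 7 + √(t + t) = 7 + √(2*t) = 7 + √2*√t)
(-30976 + 24814)*(B(c) - 5093) = (-30976 + 24814)*((7 + √2*√0) - 5093) = -6162*((7 + √2*0) - 5093) = -6162*((7 + 0) - 5093) = -6162*(7 - 5093) = -6162*(-5086) = 31339932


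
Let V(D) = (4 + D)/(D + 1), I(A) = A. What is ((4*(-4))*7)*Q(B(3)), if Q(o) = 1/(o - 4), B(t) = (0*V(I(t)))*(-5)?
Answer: 28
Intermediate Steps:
V(D) = (4 + D)/(1 + D)
B(t) = 0 (B(t) = (0*((4 + t)/(1 + t)))*(-5) = 0*(-5) = 0)
Q(o) = 1/(-4 + o)
((4*(-4))*7)*Q(B(3)) = ((4*(-4))*7)/(-4 + 0) = -16*7/(-4) = -112*(-¼) = 28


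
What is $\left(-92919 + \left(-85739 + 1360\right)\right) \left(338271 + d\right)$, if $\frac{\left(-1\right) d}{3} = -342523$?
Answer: $-242160700320$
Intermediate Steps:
$d = 1027569$ ($d = \left(-3\right) \left(-342523\right) = 1027569$)
$\left(-92919 + \left(-85739 + 1360\right)\right) \left(338271 + d\right) = \left(-92919 + \left(-85739 + 1360\right)\right) \left(338271 + 1027569\right) = \left(-92919 - 84379\right) 1365840 = \left(-177298\right) 1365840 = -242160700320$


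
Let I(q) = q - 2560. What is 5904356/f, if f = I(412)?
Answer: -1476089/537 ≈ -2748.8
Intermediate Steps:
I(q) = -2560 + q
f = -2148 (f = -2560 + 412 = -2148)
5904356/f = 5904356/(-2148) = 5904356*(-1/2148) = -1476089/537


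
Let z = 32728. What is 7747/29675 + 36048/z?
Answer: 165408527/121400425 ≈ 1.3625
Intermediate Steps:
7747/29675 + 36048/z = 7747/29675 + 36048/32728 = 7747*(1/29675) + 36048*(1/32728) = 7747/29675 + 4506/4091 = 165408527/121400425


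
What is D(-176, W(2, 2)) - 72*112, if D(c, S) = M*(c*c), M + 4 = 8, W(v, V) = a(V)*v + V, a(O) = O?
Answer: 115840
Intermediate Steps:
W(v, V) = V + V*v (W(v, V) = V*v + V = V + V*v)
M = 4 (M = -4 + 8 = 4)
D(c, S) = 4*c² (D(c, S) = 4*(c*c) = 4*c²)
D(-176, W(2, 2)) - 72*112 = 4*(-176)² - 72*112 = 4*30976 - 1*8064 = 123904 - 8064 = 115840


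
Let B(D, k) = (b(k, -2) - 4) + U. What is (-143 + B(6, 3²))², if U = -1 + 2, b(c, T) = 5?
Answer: 19881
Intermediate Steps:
U = 1
B(D, k) = 2 (B(D, k) = (5 - 4) + 1 = 1 + 1 = 2)
(-143 + B(6, 3²))² = (-143 + 2)² = (-141)² = 19881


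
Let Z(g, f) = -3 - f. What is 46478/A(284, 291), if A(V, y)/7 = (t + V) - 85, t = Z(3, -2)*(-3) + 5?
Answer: 46478/1449 ≈ 32.076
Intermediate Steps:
t = 8 (t = (-3 - 1*(-2))*(-3) + 5 = (-3 + 2)*(-3) + 5 = -1*(-3) + 5 = 3 + 5 = 8)
A(V, y) = -539 + 7*V (A(V, y) = 7*((8 + V) - 85) = 7*(-77 + V) = -539 + 7*V)
46478/A(284, 291) = 46478/(-539 + 7*284) = 46478/(-539 + 1988) = 46478/1449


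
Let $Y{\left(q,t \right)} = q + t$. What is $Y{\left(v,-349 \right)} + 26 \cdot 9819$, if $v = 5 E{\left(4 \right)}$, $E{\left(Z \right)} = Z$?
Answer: $254965$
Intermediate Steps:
$v = 20$ ($v = 5 \cdot 4 = 20$)
$Y{\left(v,-349 \right)} + 26 \cdot 9819 = \left(20 - 349\right) + 26 \cdot 9819 = -329 + 255294 = 254965$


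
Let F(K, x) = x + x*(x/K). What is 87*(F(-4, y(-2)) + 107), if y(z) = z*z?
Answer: 9309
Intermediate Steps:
y(z) = z**2
F(K, x) = x + x**2/K
87*(F(-4, y(-2)) + 107) = 87*((-2)**2*(-4 + (-2)**2)/(-4) + 107) = 87*(4*(-1/4)*(-4 + 4) + 107) = 87*(4*(-1/4)*0 + 107) = 87*(0 + 107) = 87*107 = 9309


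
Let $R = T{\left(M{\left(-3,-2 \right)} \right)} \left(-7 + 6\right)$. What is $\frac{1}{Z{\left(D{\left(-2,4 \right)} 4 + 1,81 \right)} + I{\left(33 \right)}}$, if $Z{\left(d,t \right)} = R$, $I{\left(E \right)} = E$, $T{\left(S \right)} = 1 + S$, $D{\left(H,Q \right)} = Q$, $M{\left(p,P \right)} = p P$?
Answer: $\frac{1}{26} \approx 0.038462$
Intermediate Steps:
$M{\left(p,P \right)} = P p$
$R = -7$ ($R = \left(1 - -6\right) \left(-7 + 6\right) = \left(1 + 6\right) \left(-1\right) = 7 \left(-1\right) = -7$)
$Z{\left(d,t \right)} = -7$
$\frac{1}{Z{\left(D{\left(-2,4 \right)} 4 + 1,81 \right)} + I{\left(33 \right)}} = \frac{1}{-7 + 33} = \frac{1}{26}$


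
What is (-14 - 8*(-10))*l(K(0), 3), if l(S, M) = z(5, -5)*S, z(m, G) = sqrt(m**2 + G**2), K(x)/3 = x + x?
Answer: 0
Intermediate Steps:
K(x) = 6*x (K(x) = 3*(x + x) = 3*(2*x) = 6*x)
z(m, G) = sqrt(G**2 + m**2)
l(S, M) = 5*S*sqrt(2) (l(S, M) = sqrt((-5)**2 + 5**2)*S = sqrt(25 + 25)*S = sqrt(50)*S = (5*sqrt(2))*S = 5*S*sqrt(2))
(-14 - 8*(-10))*l(K(0), 3) = (-14 - 8*(-10))*(5*(6*0)*sqrt(2)) = (-14 + 80)*(5*0*sqrt(2)) = 66*0 = 0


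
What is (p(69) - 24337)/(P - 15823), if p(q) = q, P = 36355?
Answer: -6067/5133 ≈ -1.1820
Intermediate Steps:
(p(69) - 24337)/(P - 15823) = (69 - 24337)/(36355 - 15823) = -24268/20532 = -24268*1/20532 = -6067/5133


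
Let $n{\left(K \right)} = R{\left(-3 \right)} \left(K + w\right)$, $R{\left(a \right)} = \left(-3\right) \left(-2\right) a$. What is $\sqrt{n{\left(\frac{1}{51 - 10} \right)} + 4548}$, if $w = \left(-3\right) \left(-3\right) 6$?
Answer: $\frac{\sqrt{6010518}}{41} \approx 59.796$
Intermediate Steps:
$R{\left(a \right)} = 6 a$
$w = 54$ ($w = 9 \cdot 6 = 54$)
$n{\left(K \right)} = -972 - 18 K$ ($n{\left(K \right)} = 6 \left(-3\right) \left(K + 54\right) = - 18 \left(54 + K\right) = -972 - 18 K$)
$\sqrt{n{\left(\frac{1}{51 - 10} \right)} + 4548} = \sqrt{\left(-972 - \frac{18}{51 - 10}\right) + 4548} = \sqrt{\left(-972 - \frac{18}{41}\right) + 4548} = \sqrt{- \frac{39870}{41} + 4548} = \sqrt{\frac{146598}{41}} = \frac{\sqrt{6010518}}{41}$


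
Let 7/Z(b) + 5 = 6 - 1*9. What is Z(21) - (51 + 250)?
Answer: -2415/8 ≈ -301.88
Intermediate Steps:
Z(b) = -7/8 (Z(b) = 7/(-5 + (6 - 1*9)) = 7/(-5 + (6 - 9)) = 7/(-5 - 3) = 7/(-8) = 7*(-⅛) = -7/8)
Z(21) - (51 + 250) = -7/8 - (51 + 250) = -7/8 - 1*301 = -7/8 - 301 = -2415/8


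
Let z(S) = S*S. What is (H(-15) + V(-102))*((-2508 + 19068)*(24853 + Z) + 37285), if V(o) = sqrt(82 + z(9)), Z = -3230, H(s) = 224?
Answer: 80217572960 + 358114165*sqrt(163) ≈ 8.4790e+10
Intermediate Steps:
z(S) = S**2
V(o) = sqrt(163) (V(o) = sqrt(82 + 9**2) = sqrt(82 + 81) = sqrt(163))
(H(-15) + V(-102))*((-2508 + 19068)*(24853 + Z) + 37285) = (224 + sqrt(163))*((-2508 + 19068)*(24853 - 3230) + 37285) = (224 + sqrt(163))*(16560*21623 + 37285) = (224 + sqrt(163))*(358076880 + 37285) = (224 + sqrt(163))*358114165 = 80217572960 + 358114165*sqrt(163)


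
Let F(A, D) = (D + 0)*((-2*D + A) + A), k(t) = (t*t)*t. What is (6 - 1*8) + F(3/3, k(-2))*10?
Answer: -1442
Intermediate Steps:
k(t) = t**3 (k(t) = t**2*t = t**3)
F(A, D) = D*(-2*D + 2*A) (F(A, D) = D*((A - 2*D) + A) = D*(-2*D + 2*A))
(6 - 1*8) + F(3/3, k(-2))*10 = (6 - 1*8) + (2*(-2)**3*(3/3 - 1*(-2)**3))*10 = (6 - 8) + (2*(-8)*(3*(1/3) - 1*(-8)))*10 = -2 + (2*(-8)*(1 + 8))*10 = -2 + (2*(-8)*9)*10 = -2 - 144*10 = -2 - 1440 = -1442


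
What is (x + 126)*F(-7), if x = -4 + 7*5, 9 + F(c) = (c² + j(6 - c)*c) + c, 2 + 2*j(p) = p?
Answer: -1727/2 ≈ -863.50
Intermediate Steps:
j(p) = -1 + p/2
F(c) = -9 + c + c² + c*(2 - c/2) (F(c) = -9 + ((c² + (-1 + (6 - c)/2)*c) + c) = -9 + ((c² + (-1 + (3 - c/2))*c) + c) = -9 + ((c² + (2 - c/2)*c) + c) = -9 + ((c² + c*(2 - c/2)) + c) = -9 + (c + c² + c*(2 - c/2)) = -9 + c + c² + c*(2 - c/2))
x = 31 (x = -4 + 35 = 31)
(x + 126)*F(-7) = (31 + 126)*(-9 + (½)*(-7)² + 3*(-7)) = 157*(-9 + (½)*49 - 21) = 157*(-9 + 49/2 - 21) = 157*(-11/2) = -1727/2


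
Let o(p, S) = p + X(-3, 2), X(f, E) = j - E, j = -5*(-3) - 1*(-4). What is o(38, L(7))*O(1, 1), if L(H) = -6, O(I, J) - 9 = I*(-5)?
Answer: 220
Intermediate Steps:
O(I, J) = 9 - 5*I (O(I, J) = 9 + I*(-5) = 9 - 5*I)
j = 19 (j = 15 + 4 = 19)
X(f, E) = 19 - E
o(p, S) = 17 + p (o(p, S) = p + (19 - 1*2) = p + (19 - 2) = p + 17 = 17 + p)
o(38, L(7))*O(1, 1) = (17 + 38)*(9 - 5*1) = 55*(9 - 5) = 55*4 = 220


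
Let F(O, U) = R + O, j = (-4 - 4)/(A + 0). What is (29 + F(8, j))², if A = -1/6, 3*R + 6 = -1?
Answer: 10816/9 ≈ 1201.8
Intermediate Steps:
R = -7/3 (R = -2 + (⅓)*(-1) = -2 - ⅓ = -7/3 ≈ -2.3333)
A = -⅙ (A = -1*⅙ = -⅙ ≈ -0.16667)
j = 48 (j = (-4 - 4)/(-⅙ + 0) = -8/(-⅙) = -8*(-6) = 48)
F(O, U) = -7/3 + O
(29 + F(8, j))² = (29 + (-7/3 + 8))² = (29 + 17/3)² = (104/3)² = 10816/9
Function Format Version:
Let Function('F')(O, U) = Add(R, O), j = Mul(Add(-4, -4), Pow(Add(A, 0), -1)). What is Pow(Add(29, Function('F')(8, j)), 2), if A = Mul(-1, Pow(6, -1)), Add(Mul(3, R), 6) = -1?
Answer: Rational(10816, 9) ≈ 1201.8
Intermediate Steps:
R = Rational(-7, 3) (R = Add(-2, Mul(Rational(1, 3), -1)) = Add(-2, Rational(-1, 3)) = Rational(-7, 3) ≈ -2.3333)
A = Rational(-1, 6) (A = Mul(-1, Rational(1, 6)) = Rational(-1, 6) ≈ -0.16667)
j = 48 (j = Mul(Add(-4, -4), Pow(Add(Rational(-1, 6), 0), -1)) = Mul(-8, Pow(Rational(-1, 6), -1)) = Mul(-8, -6) = 48)
Function('F')(O, U) = Add(Rational(-7, 3), O)
Pow(Add(29, Function('F')(8, j)), 2) = Pow(Add(29, Add(Rational(-7, 3), 8)), 2) = Pow(Add(29, Rational(17, 3)), 2) = Pow(Rational(104, 3), 2) = Rational(10816, 9)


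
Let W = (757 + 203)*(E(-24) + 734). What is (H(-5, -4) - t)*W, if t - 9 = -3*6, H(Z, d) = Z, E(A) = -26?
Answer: 2718720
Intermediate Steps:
t = -9 (t = 9 - 3*6 = 9 - 18 = -9)
W = 679680 (W = (757 + 203)*(-26 + 734) = 960*708 = 679680)
(H(-5, -4) - t)*W = (-5 - 1*(-9))*679680 = (-5 + 9)*679680 = 4*679680 = 2718720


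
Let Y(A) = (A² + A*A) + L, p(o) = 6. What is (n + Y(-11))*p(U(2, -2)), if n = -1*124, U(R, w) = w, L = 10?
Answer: 768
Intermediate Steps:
n = -124
Y(A) = 10 + 2*A² (Y(A) = (A² + A*A) + 10 = (A² + A²) + 10 = 2*A² + 10 = 10 + 2*A²)
(n + Y(-11))*p(U(2, -2)) = (-124 + (10 + 2*(-11)²))*6 = (-124 + (10 + 2*121))*6 = (-124 + (10 + 242))*6 = (-124 + 252)*6 = 128*6 = 768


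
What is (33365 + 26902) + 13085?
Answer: 73352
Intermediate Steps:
(33365 + 26902) + 13085 = 60267 + 13085 = 73352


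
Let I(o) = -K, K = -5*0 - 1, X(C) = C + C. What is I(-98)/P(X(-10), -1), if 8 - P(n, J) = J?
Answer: ⅑ ≈ 0.11111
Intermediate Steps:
X(C) = 2*C
P(n, J) = 8 - J
K = -1 (K = 0 - 1 = -1)
I(o) = 1 (I(o) = -1*(-1) = 1)
I(-98)/P(X(-10), -1) = 1/(8 - 1*(-1)) = 1/(8 + 1) = 1/9 = 1*(⅑) = ⅑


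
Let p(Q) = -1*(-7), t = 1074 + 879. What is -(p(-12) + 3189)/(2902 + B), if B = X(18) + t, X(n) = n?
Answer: -3196/4873 ≈ -0.65586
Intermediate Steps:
t = 1953
p(Q) = 7
B = 1971 (B = 18 + 1953 = 1971)
-(p(-12) + 3189)/(2902 + B) = -(7 + 3189)/(2902 + 1971) = -3196/4873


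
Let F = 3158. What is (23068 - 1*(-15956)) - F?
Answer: 35866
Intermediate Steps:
(23068 - 1*(-15956)) - F = (23068 - 1*(-15956)) - 1*3158 = (23068 + 15956) - 3158 = 39024 - 3158 = 35866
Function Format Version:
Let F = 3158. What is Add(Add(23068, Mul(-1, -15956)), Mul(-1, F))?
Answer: 35866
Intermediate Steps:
Add(Add(23068, Mul(-1, -15956)), Mul(-1, F)) = Add(Add(23068, Mul(-1, -15956)), Mul(-1, 3158)) = Add(Add(23068, 15956), -3158) = Add(39024, -3158) = 35866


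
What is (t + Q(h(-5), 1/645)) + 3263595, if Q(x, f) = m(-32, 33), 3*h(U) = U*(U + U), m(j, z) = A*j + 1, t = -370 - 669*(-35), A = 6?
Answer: 3286449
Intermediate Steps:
t = 23045 (t = -370 + 23415 = 23045)
m(j, z) = 1 + 6*j (m(j, z) = 6*j + 1 = 1 + 6*j)
h(U) = 2*U²/3 (h(U) = (U*(U + U))/3 = (U*(2*U))/3 = (2*U²)/3 = 2*U²/3)
Q(x, f) = -191 (Q(x, f) = 1 + 6*(-32) = 1 - 192 = -191)
(t + Q(h(-5), 1/645)) + 3263595 = (23045 - 191) + 3263595 = 22854 + 3263595 = 3286449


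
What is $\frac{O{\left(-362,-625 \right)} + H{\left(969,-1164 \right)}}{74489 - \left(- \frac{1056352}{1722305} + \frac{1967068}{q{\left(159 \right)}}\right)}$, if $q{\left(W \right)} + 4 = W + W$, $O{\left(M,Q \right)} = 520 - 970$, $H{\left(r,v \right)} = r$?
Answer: $\frac{140338578315}{18448186333159} \approx 0.0076072$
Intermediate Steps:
$O{\left(M,Q \right)} = -450$ ($O{\left(M,Q \right)} = 520 - 970 = -450$)
$q{\left(W \right)} = -4 + 2 W$ ($q{\left(W \right)} = -4 + \left(W + W\right) = -4 + 2 W$)
$\frac{O{\left(-362,-625 \right)} + H{\left(969,-1164 \right)}}{74489 - \left(- \frac{1056352}{1722305} + \frac{1967068}{q{\left(159 \right)}}\right)} = \frac{-450 + 969}{74489 - \left(- \frac{1056352}{1722305} + \frac{1967068}{-4 + 2 \cdot 159}\right)} = \frac{519}{74489 - \left(- \frac{1056352}{1722305} + \frac{1967068}{-4 + 318}\right)} = \frac{519}{74489 + \left(\frac{1056352}{1722305} - \frac{1967068}{314}\right)} = \frac{519}{74489 + \left(\frac{1056352}{1722305} - \frac{983534}{157}\right)} = \frac{519}{74489 - \frac{1693779678606}{270401885}} = \frac{519}{\frac{18448186333159}{270401885}} = 519 \cdot \frac{270401885}{18448186333159} = \frac{140338578315}{18448186333159}$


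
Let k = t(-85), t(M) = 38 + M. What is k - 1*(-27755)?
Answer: 27708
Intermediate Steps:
k = -47 (k = 38 - 85 = -47)
k - 1*(-27755) = -47 - 1*(-27755) = -47 + 27755 = 27708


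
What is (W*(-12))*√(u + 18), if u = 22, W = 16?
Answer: -384*√10 ≈ -1214.3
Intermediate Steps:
(W*(-12))*√(u + 18) = (16*(-12))*√(22 + 18) = -384*√10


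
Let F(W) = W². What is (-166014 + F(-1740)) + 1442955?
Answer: 4304541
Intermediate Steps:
(-166014 + F(-1740)) + 1442955 = (-166014 + (-1740)²) + 1442955 = (-166014 + 3027600) + 1442955 = 2861586 + 1442955 = 4304541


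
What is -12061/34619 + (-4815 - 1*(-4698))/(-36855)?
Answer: -3764596/10904985 ≈ -0.34522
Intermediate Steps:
-12061/34619 + (-4815 - 1*(-4698))/(-36855) = -12061*1/34619 + (-4815 + 4698)*(-1/36855) = -12061/34619 - 117*(-1/36855) = -12061/34619 + 1/315 = -3764596/10904985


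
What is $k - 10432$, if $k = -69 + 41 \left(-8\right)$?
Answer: $-10829$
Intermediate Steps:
$k = -397$ ($k = -69 - 328 = -397$)
$k - 10432 = -397 - 10432 = -10829$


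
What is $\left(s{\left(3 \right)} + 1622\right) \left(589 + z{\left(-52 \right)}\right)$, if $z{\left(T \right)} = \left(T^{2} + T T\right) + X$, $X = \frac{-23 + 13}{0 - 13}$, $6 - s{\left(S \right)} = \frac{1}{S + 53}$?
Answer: $\frac{7108382157}{728} \approx 9.7643 \cdot 10^{6}$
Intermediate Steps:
$s{\left(S \right)} = 6 - \frac{1}{53 + S}$ ($s{\left(S \right)} = 6 - \frac{1}{S + 53} = 6 - \frac{1}{53 + S}$)
$X = \frac{10}{13}$ ($X = - \frac{10}{-13} = \left(-10\right) \left(- \frac{1}{13}\right) = \frac{10}{13} \approx 0.76923$)
$z{\left(T \right)} = \frac{10}{13} + 2 T^{2}$ ($z{\left(T \right)} = \left(T^{2} + T T\right) + \frac{10}{13} = \left(T^{2} + T^{2}\right) + \frac{10}{13} = 2 T^{2} + \frac{10}{13} = \frac{10}{13} + 2 T^{2}$)
$\left(s{\left(3 \right)} + 1622\right) \left(589 + z{\left(-52 \right)}\right) = \left(\frac{317 + 6 \cdot 3}{53 + 3} + 1622\right) \left(589 + \left(\frac{10}{13} + 2 \left(-52\right)^{2}\right)\right) = \left(\frac{317 + 18}{56} + 1622\right) \left(589 + \left(\frac{10}{13} + 2 \cdot 2704\right)\right) = \left(\frac{1}{56} \cdot 335 + 1622\right) \left(589 + \left(\frac{10}{13} + 5408\right)\right) = \left(\frac{335}{56} + 1622\right) \left(589 + \frac{70314}{13}\right) = \frac{91167}{56} \cdot \frac{77971}{13} = \frac{7108382157}{728}$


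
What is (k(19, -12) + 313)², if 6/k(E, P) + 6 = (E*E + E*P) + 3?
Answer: 414041104/4225 ≈ 97998.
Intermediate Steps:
k(E, P) = 6/(-3 + E² + E*P) (k(E, P) = 6/(-6 + ((E*E + E*P) + 3)) = 6/(-6 + ((E² + E*P) + 3)) = 6/(-6 + (3 + E² + E*P)) = 6/(-3 + E² + E*P))
(k(19, -12) + 313)² = (6/(-3 + 19² + 19*(-12)) + 313)² = (6/(-3 + 361 - 228) + 313)² = (6/130 + 313)² = (6*(1/130) + 313)² = (3/65 + 313)² = (20348/65)² = 414041104/4225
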